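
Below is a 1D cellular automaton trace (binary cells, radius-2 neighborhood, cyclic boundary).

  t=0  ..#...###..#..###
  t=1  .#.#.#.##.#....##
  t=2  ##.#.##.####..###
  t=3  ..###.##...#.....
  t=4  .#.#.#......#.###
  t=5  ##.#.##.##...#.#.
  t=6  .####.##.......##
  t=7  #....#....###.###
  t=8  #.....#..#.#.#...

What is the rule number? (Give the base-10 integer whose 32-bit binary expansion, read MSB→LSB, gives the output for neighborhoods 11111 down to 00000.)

473196873

  ##### -> .   bit 31 = 0  t=2,i=16
  ####. -> .   bit 30 = 0  t=2,i=0
  ###.# -> .   bit 29 = 0  t=2,i=1
  ###.. -> #   bit 28 = 1  t=0,i=8
  ##.## -> #   bit 27 = 1  t=2,i=7
  ##.#. -> #   bit 26 = 1  t=1,i=0
  ##..# -> .   bit 25 = 0  t=0,i=0
  ##... -> .   bit 24 = 0  t=3,i=8
  #.### -> .   bit 23 = 0  t=2,i=8
  #.##. -> .   bit 22 = 0  t=1,i=7
  #.#.# -> #   bit 21 = 1  t=1,i=1
  #.#.. -> #   bit 20 = 1  t=1,i=10
  #..## -> .   bit 19 = 0  t=0,i=13
  #..#. -> #   bit 18 = 1  t=0,i=1
  #...# -> .   bit 17 = 0  t=0,i=4
  #.... -> .   bit 16 = 0  t=1,i=12
  .#### -> .   bit 15 = 0  t=2,i=9
  .###. -> #   bit 14 = 1  t=0,i=7
  .##.# -> #   bit 13 = 1  t=1,i=8
  .##.. -> .   bit 12 = 0  t=3,i=7
  .#.## -> #   bit 11 = 1  t=1,i=6
  .#.#. -> .   bit 10 = 0  t=1,i=2
  .#..# -> .   bit 9 = 0  t=0,i=12
  .#... -> #   bit 8 = 1  t=0,i=3
  ..### -> .   bit 7 = 0  t=0,i=6
  ..##. -> #   bit 6 = 1  t=1,i=15
  ..#.# -> .   bit 5 = 0  t=4,i=12
  ..#.. -> .   bit 4 = 0  t=0,i=2
  ...## -> #   bit 3 = 1  t=0,i=5
  ...#. -> .   bit 2 = 0  t=3,i=10
  ....# -> .   bit 1 = 0  t=1,i=13
  ..... -> #   bit 0 = 1  t=3,i=14
  bits 00011100001101000110100101001001 = 473196873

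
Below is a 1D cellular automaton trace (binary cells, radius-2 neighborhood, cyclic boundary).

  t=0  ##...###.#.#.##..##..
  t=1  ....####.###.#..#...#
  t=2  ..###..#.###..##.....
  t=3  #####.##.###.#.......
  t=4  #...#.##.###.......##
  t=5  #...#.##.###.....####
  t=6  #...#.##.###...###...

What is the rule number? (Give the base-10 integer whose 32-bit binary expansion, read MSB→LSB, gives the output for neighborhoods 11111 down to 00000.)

  [31] ##### => .  t=3,i=2
  [30] ####. => .  t=1,i=6
  [29] ###.# => #  t=0,i=7
  [28] ###.. => #  t=2,i=4
  [27] ##.## => .  t=1,i=8
  [26] ##.#. => .  t=0,i=8
  [25] ##..# => .  t=0,i=15
  [24] ##... => .  t=0,i=2
  [23] #.### => #  t=1,i=9
  [22] #.##. => #  t=0,i=13
  [21] #.#.# => #  t=0,i=9
  [20] #.#.. => .  t=1,i=13
  [19] #..## => #  t=0,i=16
  [18] #..#. => #  t=1,i=15
  [17] #...# => .  t=0,i=3
  [16] #.... => .  t=1,i=1
  [15] .#### => .  t=1,i=5
  [14] .###. => #  t=0,i=6
  [13] .##.# => #  t=3,i=7
  [12] .##.. => .  t=0,i=1
  [11] .#.## => .  t=0,i=12
  [10] .#.#. => #  t=0,i=10
  [9] .#..# => #  t=1,i=14
  [8] .#... => .  t=1,i=0
  [7] ..### => #  t=0,i=5
  [6] ..##. => .  t=0,i=0
  [5] ..#.# => #  t=2,i=7
  [4] ..#.. => .  t=1,i=16
  [3] ...## => #  t=0,i=4
  [2] ...#. => .  t=1,i=19
  [1] ....# => #  t=1,i=2
  [0] ..... => .  t=2,i=18
  bits 00110000111011000110011010101010 = 820799146

820799146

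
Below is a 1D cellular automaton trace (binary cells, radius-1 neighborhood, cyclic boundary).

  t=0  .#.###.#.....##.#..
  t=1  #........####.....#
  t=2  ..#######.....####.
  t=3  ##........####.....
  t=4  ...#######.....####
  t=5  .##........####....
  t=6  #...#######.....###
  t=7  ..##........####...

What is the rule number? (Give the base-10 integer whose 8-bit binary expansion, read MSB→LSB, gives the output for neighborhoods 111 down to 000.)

  ###|.  b7=0 t=0,i=4
  ##.|.  b6=0 t=0,i=5
  #.#|.  b5=0 t=0,i=2
  #..|.  b4=0 t=0,i=8
  .##|.  b3=0 t=0,i=3
  .#.|.  b2=0 t=0,i=1
  ..#|#  b1=1 t=0,i=0
  ...|#  b0=1 t=0,i=9
  bits 00000011 = 3

3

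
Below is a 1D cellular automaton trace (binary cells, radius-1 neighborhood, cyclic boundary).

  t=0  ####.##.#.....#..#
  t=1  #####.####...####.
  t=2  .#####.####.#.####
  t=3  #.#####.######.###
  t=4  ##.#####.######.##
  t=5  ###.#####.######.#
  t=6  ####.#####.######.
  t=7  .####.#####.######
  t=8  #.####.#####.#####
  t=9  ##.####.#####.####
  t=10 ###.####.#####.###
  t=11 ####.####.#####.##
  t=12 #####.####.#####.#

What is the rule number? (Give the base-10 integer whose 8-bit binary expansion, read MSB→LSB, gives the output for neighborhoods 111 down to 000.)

  nb ###: next=#  (t=0,i=0, bit7=1)
  nb ##.: next=#  (t=0,i=3, bit6=1)
  nb #.#: next=#  (t=0,i=4, bit5=1)
  nb #..: next=#  (t=0,i=9, bit4=1)
  nb .##: next=.  (t=0,i=5, bit3=0)
  nb .#.: next=#  (t=0,i=8, bit2=1)
  nb ..#: next=#  (t=0,i=13, bit1=1)
  nb ...: next=.  (t=0,i=10, bit0=0)
  bits 11110110 = 246

246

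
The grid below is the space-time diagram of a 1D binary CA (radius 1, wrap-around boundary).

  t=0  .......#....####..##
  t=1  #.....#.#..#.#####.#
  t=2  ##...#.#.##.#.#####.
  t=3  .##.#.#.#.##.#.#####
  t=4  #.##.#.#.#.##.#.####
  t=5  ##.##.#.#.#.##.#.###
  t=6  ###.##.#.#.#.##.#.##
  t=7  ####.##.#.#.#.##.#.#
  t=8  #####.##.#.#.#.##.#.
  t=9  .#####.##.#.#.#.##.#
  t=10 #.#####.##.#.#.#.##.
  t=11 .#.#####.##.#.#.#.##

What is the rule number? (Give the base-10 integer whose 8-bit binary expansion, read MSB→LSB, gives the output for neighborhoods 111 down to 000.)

  nb ###: next=#  (t=0,i=13, bit7=1)
  nb ##.: next=#  (t=0,i=15, bit6=1)
  nb #.#: next=#  (t=1,i=7, bit5=1)
  nb #..: next=#  (t=0,i=0, bit4=1)
  nb .##: next=.  (t=0,i=12, bit3=0)
  nb .#.: next=.  (t=0,i=7, bit2=0)
  nb ..#: next=#  (t=0,i=6, bit1=1)
  nb ...: next=.  (t=0,i=1, bit0=0)
  bits 11110010 = 242

242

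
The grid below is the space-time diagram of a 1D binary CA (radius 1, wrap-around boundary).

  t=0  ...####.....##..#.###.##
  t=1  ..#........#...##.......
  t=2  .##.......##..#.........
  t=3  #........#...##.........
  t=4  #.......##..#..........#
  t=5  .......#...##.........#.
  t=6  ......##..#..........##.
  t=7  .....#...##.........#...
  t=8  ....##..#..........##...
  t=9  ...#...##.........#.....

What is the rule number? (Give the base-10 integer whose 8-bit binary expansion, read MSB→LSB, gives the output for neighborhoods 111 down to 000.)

6

  [7] ### => .  t=0,i=4
  [6] ##. => .  t=0,i=6
  [5] #.# => .  t=0,i=17
  [4] #.. => .  t=0,i=0
  [3] .## => .  t=0,i=3
  [2] .#. => #  t=0,i=16
  [1] ..# => #  t=0,i=2
  [0] ... => .  t=0,i=1
  bits 00000110 = 6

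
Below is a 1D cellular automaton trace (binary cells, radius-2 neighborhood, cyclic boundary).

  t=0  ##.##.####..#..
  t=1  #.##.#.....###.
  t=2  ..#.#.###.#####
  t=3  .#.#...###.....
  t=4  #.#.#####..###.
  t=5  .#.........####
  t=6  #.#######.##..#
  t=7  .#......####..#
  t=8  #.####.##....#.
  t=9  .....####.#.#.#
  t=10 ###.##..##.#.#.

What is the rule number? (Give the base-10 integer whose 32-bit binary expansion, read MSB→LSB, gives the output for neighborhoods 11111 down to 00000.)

742873053

  ##### -> .   bit 31 = 0  t=2,i=12
  ####. -> .   bit 30 = 0  t=0,i=8
  ###.# -> #   bit 29 = 1  t=1,i=13
  ###.. -> .   bit 28 = 0  t=0,i=9
  ##.## -> #   bit 27 = 1  t=0,i=2
  ##.#. -> #   bit 26 = 1  t=1,i=4
  ##..# -> .   bit 25 = 0  t=0,i=10
  ##... -> .   bit 24 = 0  t=3,i=10
  #.### -> .   bit 23 = 0  t=0,i=6
  #.##. -> #   bit 22 = 1  t=0,i=3
  #.#.# -> .   bit 21 = 0  t=1,i=0
  #.#.. -> .   bit 20 = 0  t=1,i=5
  #..## -> .   bit 19 = 0  t=0,i=14
  #..#. -> #   bit 18 = 1  t=0,i=11
  #...# -> #   bit 17 = 1  t=3,i=5
  #.... -> #   bit 16 = 1  t=1,i=7
  .#### -> .   bit 15 = 0  t=0,i=7
  .###. -> #   bit 14 = 1  t=1,i=12
  .##.# -> .   bit 13 = 0  t=0,i=1
  .##.. -> #   bit 12 = 1  t=6,i=11
  .#.## -> .   bit 11 = 0  t=1,i=1
  .#.#. -> #   bit 10 = 1  t=2,i=3
  .#..# -> #   bit 9 = 1  t=0,i=13
  .#... -> #   bit 8 = 1  t=1,i=6
  ..### -> #   bit 7 = 1  t=1,i=11
  ..##. -> #   bit 6 = 1  t=0,i=0
  ..#.# -> .   bit 5 = 0  t=2,i=2
  ..#.. -> #   bit 4 = 1  t=0,i=12
  ...## -> #   bit 3 = 1  t=1,i=10
  ...#. -> #   bit 2 = 1  t=3,i=0
  ....# -> .   bit 1 = 0  t=1,i=9
  ..... -> #   bit 0 = 1  t=1,i=8
  bits 00101100010001110101011111011101 = 742873053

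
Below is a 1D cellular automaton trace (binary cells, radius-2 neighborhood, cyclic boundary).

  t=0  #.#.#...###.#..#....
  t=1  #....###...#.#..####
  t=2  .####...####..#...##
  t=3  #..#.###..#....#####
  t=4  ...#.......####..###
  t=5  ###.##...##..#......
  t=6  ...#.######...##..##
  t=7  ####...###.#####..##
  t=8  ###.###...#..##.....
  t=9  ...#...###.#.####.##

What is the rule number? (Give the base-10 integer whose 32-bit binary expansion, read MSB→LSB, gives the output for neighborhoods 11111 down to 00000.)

3439539054

  ##### -> #   bit 31 = 1  t=1,i=18
  ####. -> #   bit 30 = 1  t=1,i=19
  ###.# -> .   bit 29 = 0  t=0,i=10
  ###.. -> .   bit 28 = 0  t=1,i=0
  ##.## -> #   bit 27 = 1  t=2,i=0
  ##.#. -> #   bit 26 = 1  t=0,i=11
  ##..# -> .   bit 25 = 0  t=2,i=12
  ##... -> #   bit 24 = 1  t=1,i=1
  #.### -> .   bit 23 = 0  t=2,i=1
  #.##. -> .   bit 22 = 0  t=5,i=4
  #.#.# -> .   bit 21 = 0  t=0,i=2
  #.#.. -> .   bit 20 = 0  t=0,i=4
  #..## -> .   bit 19 = 0  t=1,i=15
  #..#. -> .   bit 18 = 0  t=0,i=14
  #...# -> #   bit 17 = 1  t=0,i=6
  #.... -> #   bit 16 = 1  t=0,i=17
  .#### -> .   bit 15 = 0  t=1,i=17
  .###. -> .   bit 14 = 0  t=0,i=9
  .##.# -> #   bit 13 = 1  t=2,i=19
  .##.. -> #   bit 12 = 1  t=5,i=5
  .#.## -> .   bit 11 = 0  t=3,i=4
  .#.#. -> .   bit 10 = 0  t=0,i=1
  .#..# -> #   bit 9 = 1  t=0,i=13
  .#... -> #   bit 8 = 1  t=0,i=5
  ..### -> .   bit 7 = 0  t=0,i=8
  ..##. -> #   bit 6 = 1  t=2,i=18
  ..#.# -> #   bit 5 = 1  t=0,i=0
  ..#.. -> .   bit 4 = 0  t=0,i=15
  ...## -> #   bit 3 = 1  t=0,i=7
  ...#. -> #   bit 2 = 1  t=0,i=19
  ....# -> #   bit 1 = 1  t=0,i=18
  ..... -> .   bit 0 = 0  t=4,i=6
  bits 11001101000000110011001101101110 = 3439539054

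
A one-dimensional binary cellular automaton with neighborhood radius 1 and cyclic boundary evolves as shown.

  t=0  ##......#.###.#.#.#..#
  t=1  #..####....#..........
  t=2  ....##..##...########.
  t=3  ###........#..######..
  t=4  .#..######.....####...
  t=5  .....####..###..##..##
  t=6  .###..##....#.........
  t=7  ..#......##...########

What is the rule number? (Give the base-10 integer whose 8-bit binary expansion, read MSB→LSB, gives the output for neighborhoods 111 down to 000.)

129

  ### -> #   bit 7 = 1  t=0,i=0
  ##. -> .   bit 6 = 0  t=0,i=1
  #.# -> .   bit 5 = 0  t=0,i=9
  #.. -> .   bit 4 = 0  t=0,i=2
  .## -> .   bit 3 = 0  t=0,i=10
  .#. -> .   bit 2 = 0  t=0,i=8
  ..# -> .   bit 1 = 0  t=0,i=7
  ... -> #   bit 0 = 1  t=0,i=3
  bits 10000001 = 129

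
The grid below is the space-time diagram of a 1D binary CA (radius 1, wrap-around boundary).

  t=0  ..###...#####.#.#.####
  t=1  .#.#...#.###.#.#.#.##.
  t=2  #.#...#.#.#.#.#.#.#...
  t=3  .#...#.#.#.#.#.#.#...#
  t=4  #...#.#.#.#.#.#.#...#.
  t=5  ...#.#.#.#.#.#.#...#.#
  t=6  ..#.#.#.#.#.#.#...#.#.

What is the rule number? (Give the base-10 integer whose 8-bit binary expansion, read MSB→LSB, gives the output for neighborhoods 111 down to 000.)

162

  ###|#  b7=1 t=0,i=3
  ##.|.  b6=0 t=0,i=4
  #.#|#  b5=1 t=0,i=13
  #..|.  b4=0 t=0,i=0
  .##|.  b3=0 t=0,i=2
  .#.|.  b2=0 t=0,i=14
  ..#|#  b1=1 t=0,i=1
  ...|.  b0=0 t=0,i=6
  bits 10100010 = 162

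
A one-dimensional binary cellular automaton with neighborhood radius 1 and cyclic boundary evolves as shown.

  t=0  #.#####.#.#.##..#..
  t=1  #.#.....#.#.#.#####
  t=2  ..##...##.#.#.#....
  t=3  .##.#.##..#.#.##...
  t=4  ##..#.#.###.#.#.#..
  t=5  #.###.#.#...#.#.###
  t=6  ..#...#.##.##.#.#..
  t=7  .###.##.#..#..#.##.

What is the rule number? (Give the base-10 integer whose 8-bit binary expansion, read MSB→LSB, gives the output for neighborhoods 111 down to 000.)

  ###|.  b7=0 t=0,i=3
  ##.|.  b6=0 t=0,i=6
  #.#|.  b5=0 t=0,i=1
  #..|#  b4=1 t=0,i=14
  .##|#  b3=1 t=0,i=2
  .#.|#  b2=1 t=0,i=0
  ..#|#  b1=1 t=0,i=15
  ...|.  b0=0 t=1,i=4
  bits 00011110 = 30

30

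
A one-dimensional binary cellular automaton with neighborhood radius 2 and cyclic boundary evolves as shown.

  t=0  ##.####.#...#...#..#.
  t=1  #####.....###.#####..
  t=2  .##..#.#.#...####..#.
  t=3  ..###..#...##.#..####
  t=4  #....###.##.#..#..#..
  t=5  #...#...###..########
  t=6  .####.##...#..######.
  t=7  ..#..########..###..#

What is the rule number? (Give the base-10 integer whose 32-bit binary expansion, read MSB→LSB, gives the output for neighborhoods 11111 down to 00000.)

  nb #####: next=#  (t=1,i=2, bit31=1)
  nb ####.: next=.  (t=0,i=5, bit30=0)
  nb ###.#: next=.  (t=0,i=6, bit29=0)
  nb ###..: next=.  (t=1,i=4, bit28=0)
  nb ##.##: next=#  (t=0,i=2, bit27=1)
  nb ##.#.: next=.  (t=0,i=7, bit26=0)
  nb ##..#: next=#  (t=1,i=19, bit25=1)
  nb ##...: next=#  (t=1,i=5, bit24=1)
  nb #.###: next=#  (t=0,i=3, bit23=1)
  nb #.##.: next=#  (t=0,i=0, bit22=1)
  nb #.#.#: next=#  (t=2,i=7, bit21=1)
  nb #.#..: next=.  (t=0,i=8, bit20=0)
  nb #..##: next=.  (t=1,i=20, bit19=0)
  nb #..#.: next=#  (t=0,i=18, bit18=1)
  nb #...#: next=#  (t=0,i=10, bit17=1)
  nb #....: next=.  (t=1,i=6, bit16=0)
  nb .####: next=#  (t=0,i=4, bit15=1)
  nb .###.: next=.  (t=1,i=11, bit14=0)
  nb .##.#: next=#  (t=0,i=1, bit13=1)
  nb .##..: next=#  (t=2,i=2, bit12=1)
  nb .#.##: next=.  (t=0,i=20, bit11=0)
  nb .#.#.: next=.  (t=2,i=6, bit10=0)
  nb .#..#: next=#  (t=0,i=17, bit9=1)
  nb .#...: next=.  (t=0,i=9, bit8=0)
  nb ..###: next=.  (t=1,i=0, bit7=0)
  nb ..##.: next=.  (t=2,i=1, bit6=0)
  nb ..#.#: next=.  (t=0,i=19, bit5=0)
  nb ..#..: next=#  (t=0,i=12, bit4=1)
  nb ...##: next=#  (t=1,i=9, bit3=1)
  nb ...#.: next=#  (t=0,i=11, bit2=1)
  nb ....#: next=.  (t=1,i=8, bit1=0)
  nb .....: next=#  (t=1,i=7, bit0=1)
  bits 10001011111001101011001000011101 = 2347151901

2347151901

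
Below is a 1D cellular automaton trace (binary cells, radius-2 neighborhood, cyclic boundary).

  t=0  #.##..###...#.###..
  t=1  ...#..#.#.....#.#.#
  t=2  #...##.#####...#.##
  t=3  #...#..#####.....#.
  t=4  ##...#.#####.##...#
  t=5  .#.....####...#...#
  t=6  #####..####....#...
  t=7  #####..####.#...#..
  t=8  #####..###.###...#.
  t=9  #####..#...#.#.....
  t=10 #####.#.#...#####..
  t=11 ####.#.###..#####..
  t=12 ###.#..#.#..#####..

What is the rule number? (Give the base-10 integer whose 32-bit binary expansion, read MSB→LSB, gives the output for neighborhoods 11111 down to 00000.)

  nb #####: next=#  (t=2,i=9, bit31=1)
  nb ####.: next=#  (t=2,i=10, bit30=1)
  nb ###.#: next=.  (t=4,i=11, bit29=0)
  nb ###..: next=#  (t=0,i=8, bit28=1)
  nb ##.##: next=.  (t=2,i=6, bit27=0)
  nb ##.#.: next=#  (t=7,i=11, bit26=1)
  nb ##..#: next=.  (t=0,i=4, bit25=0)
  nb ##...: next=.  (t=0,i=9, bit24=0)
  nb #.###: next=#  (t=0,i=14, bit23=1)
  nb #.##.: next=.  (t=0,i=2, bit22=0)
  nb #.#.#: next=.  (t=1,i=16, bit21=0)
  nb #.#..: next=#  (t=1,i=8, bit20=1)
  nb #..##: next=.  (t=0,i=5, bit19=0)
  nb #..#.: next=#  (t=0,i=18, bit18=1)
  nb #...#: next=.  (t=0,i=10, bit17=0)
  nb #....: next=#  (t=1,i=10, bit16=1)
  nb .####: next=#  (t=2,i=8, bit15=1)
  nb .###.: next=.  (t=0,i=7, bit14=0)
  nb .##.#: next=.  (t=2,i=5, bit13=0)
  nb .##..: next=#  (t=0,i=3, bit12=1)
  nb .#.##: next=.  (t=0,i=1, bit11=0)
  nb .#.#.: next=#  (t=1,i=7, bit10=1)
  nb .#..#: next=#  (t=1,i=4, bit9=1)
  nb .#...: next=#  (t=1,i=0, bit8=1)
  nb ..###: next=#  (t=0,i=6, bit7=1)
  nb ..##.: next=#  (t=2,i=4, bit6=1)
  nb ..#.#: next=.  (t=0,i=0, bit5=0)
  nb ..#..: next=.  (t=1,i=3, bit4=0)
  nb ...##: next=.  (t=2,i=3, bit3=0)
  nb ...#.: next=.  (t=0,i=11, bit2=0)
  nb ....#: next=.  (t=1,i=12, bit1=0)
  nb .....: next=#  (t=1,i=11, bit0=1)
  bits 11010100100101011001011111000001 = 3566573505

3566573505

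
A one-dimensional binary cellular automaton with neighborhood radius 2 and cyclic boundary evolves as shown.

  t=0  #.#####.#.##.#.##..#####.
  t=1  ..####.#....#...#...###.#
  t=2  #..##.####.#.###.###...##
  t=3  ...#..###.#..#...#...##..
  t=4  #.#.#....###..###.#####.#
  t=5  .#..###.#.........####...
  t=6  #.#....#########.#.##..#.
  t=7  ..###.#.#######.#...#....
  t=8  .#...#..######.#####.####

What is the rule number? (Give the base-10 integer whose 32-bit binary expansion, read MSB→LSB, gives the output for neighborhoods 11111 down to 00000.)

  #####|#  b31=1 t=0,i=4
  ####.|#  b30=1 t=0,i=5
  ###.#|.  b29=0 t=0,i=6
  ###..|.  b28=0 t=2,i=0
  ##.##|.  b27=0 t=2,i=5
  ##.#.|#  b26=1 t=0,i=7
  ##..#|.  b25=0 t=0,i=17
  ##...|.  b24=0 t=2,i=20
  #.###|#  b23=1 t=0,i=2
  #.##.|.  b22=0 t=0,i=10
  #.#.#|.  b21=0 t=0,i=0
  #.#..|#  b20=1 t=1,i=7
  #..##|.  b19=0 t=0,i=18
  #..#.|.  b18=0 t=3,i=12
  #...#|#  b17=1 t=1,i=14
  #....|#  b16=1 t=1,i=9
  .####|#  b15=1 t=0,i=3
  .###.|.  b14=0 t=1,i=21
  .##.#|.  b13=0 t=0,i=11
  .##..|#  b12=1 t=0,i=16
  .#.##|.  b11=0 t=0,i=1
  .#.#.|.  b10=0 t=4,i=3
  .#..#|#  b9=1 t=1,i=0
  .#...|#  b8=1 t=1,i=8
  ..###|.  b7=0 t=0,i=19
  ..##.|#  b6=1 t=2,i=3
  ..#.#|.  b5=0 t=6,i=23
  ..#..|.  b4=0 t=1,i=12
  ...##|#  b3=1 t=1,i=19
  ...#.|#  b2=1 t=1,i=11
  ....#|.  b1=0 t=1,i=10
  .....|#  b0=1 t=3,i=0
  bits 11000100100100111001001101001101 = 3298005837

3298005837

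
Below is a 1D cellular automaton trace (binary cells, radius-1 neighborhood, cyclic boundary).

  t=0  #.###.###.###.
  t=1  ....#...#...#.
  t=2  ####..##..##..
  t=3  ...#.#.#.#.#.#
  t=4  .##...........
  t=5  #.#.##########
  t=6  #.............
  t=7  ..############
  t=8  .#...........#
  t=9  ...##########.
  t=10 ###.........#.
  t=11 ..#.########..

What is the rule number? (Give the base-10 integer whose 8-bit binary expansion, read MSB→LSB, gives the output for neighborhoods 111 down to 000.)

67

  ###|.  b7=0 t=0,i=3
  ##.|#  b6=1 t=0,i=4
  #.#|.  b5=0 t=0,i=1
  #..|.  b4=0 t=1,i=5
  .##|.  b3=0 t=0,i=2
  .#.|.  b2=0 t=0,i=0
  ..#|#  b1=1 t=1,i=3
  ...|#  b0=1 t=1,i=0
  bits 01000011 = 67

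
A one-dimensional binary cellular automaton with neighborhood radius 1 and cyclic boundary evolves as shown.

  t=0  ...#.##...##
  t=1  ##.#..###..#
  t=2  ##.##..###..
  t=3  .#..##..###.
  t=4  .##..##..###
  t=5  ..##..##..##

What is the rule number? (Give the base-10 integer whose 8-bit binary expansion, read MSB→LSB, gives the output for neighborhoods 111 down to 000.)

  [7] ### => #  t=1,i=0
  [6] ##. => #  t=0,i=6
  [5] #.# => .  t=0,i=4
  [4] #.. => #  t=0,i=0
  [3] .## => .  t=0,i=5
  [2] .#. => #  t=0,i=3
  [1] ..# => .  t=0,i=2
  [0] ... => #  t=0,i=1
  bits 11010101 = 213

213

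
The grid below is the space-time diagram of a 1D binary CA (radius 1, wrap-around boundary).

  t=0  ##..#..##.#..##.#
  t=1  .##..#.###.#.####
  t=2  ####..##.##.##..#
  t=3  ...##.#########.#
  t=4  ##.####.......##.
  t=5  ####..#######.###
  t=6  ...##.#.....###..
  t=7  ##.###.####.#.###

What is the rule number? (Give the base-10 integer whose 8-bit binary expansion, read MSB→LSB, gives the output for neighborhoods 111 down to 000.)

121

  nb ###: next=.  (t=0,i=0, bit7=0)
  nb ##.: next=#  (t=0,i=1, bit6=1)
  nb #.#: next=#  (t=0,i=9, bit5=1)
  nb #..: next=#  (t=0,i=2, bit4=1)
  nb .##: next=#  (t=0,i=7, bit3=1)
  nb .#.: next=.  (t=0,i=4, bit2=0)
  nb ..#: next=.  (t=0,i=3, bit1=0)
  nb ...: next=#  (t=3,i=1, bit0=1)
  bits 01111001 = 121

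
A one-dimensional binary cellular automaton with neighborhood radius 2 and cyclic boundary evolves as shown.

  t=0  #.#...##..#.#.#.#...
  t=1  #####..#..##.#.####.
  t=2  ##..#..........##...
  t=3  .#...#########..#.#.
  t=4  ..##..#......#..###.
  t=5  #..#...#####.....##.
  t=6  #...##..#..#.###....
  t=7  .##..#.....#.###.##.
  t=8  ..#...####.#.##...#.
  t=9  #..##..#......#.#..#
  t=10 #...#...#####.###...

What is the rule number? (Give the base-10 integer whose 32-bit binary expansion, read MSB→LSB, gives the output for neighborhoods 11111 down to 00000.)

  #####|.  b31=0 t=1,i=2
  ####.|.  b30=0 t=1,i=3
  ###.#|.  b29=0 t=1,i=18
  ###..|#  b28=1 t=1,i=4
  ##.##|.  b27=0 t=1,i=19
  ##.#.|.  b26=0 t=1,i=12
  ##..#|.  b25=0 t=0,i=8
  ##...|.  b24=0 t=2,i=17
  #.###|#  b23=1 t=1,i=0
  #.##.|.  b22=0 t=7,i=17
  #.#.#|.  b21=0 t=0,i=12
  #.#..|#  b20=1 t=0,i=2
  #..##|.  b19=0 t=1,i=9
  #..#.|.  b18=0 t=0,i=9
  #...#|#  b17=1 t=0,i=4
  #....|#  b16=1 t=2,i=6
  .####|#  b15=1 t=1,i=1
  .###.|#  b14=1 t=4,i=17
  .##.#|.  b13=0 t=1,i=11
  .##..|#  b12=1 t=0,i=7
  .#.##|.  b11=0 t=1,i=14
  .#.#.|#  b10=1 t=0,i=1
  .#..#|.  b9=0 t=1,i=8
  .#...|#  b8=1 t=0,i=3
  ..###|.  b7=0 t=3,i=5
  ..##.|.  b6=0 t=0,i=6
  ..#.#|#  b5=1 t=0,i=0
  ..#..|.  b4=0 t=1,i=7
  ...##|.  b3=0 t=0,i=5
  ...#.|.  b2=0 t=0,i=19
  ....#|#  b1=1 t=2,i=13
  .....|#  b0=1 t=2,i=7
  bits 00010000100100111101010100100011 = 278123811

278123811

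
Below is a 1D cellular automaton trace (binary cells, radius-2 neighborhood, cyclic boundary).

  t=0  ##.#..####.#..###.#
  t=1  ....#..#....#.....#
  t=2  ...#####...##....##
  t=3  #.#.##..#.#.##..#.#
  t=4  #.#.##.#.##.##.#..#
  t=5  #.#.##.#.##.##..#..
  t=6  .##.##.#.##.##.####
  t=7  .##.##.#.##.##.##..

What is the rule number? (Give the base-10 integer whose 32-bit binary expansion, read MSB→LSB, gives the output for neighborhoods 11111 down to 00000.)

  #####|#  b31=1 t=2,i=5
  ####.|.  b30=0 t=0,i=8
  ###.#|.  b29=0 t=0,i=1
  ###..|.  b28=0 t=2,i=7
  ##.##|.  b27=0 t=0,i=17
  ##.#.|.  b26=0 t=0,i=2
  ##..#|.  b25=0 t=3,i=6
  ##...|#  b24=1 t=2,i=0
  #.###|#  b23=1 t=0,i=18
  #.##.|#  b22=1 t=3,i=4
  #.#.#|#  b21=1 t=3,i=2
  #.#..|.  b20=0 t=0,i=3
  #..##|.  b19=0 t=0,i=5
  #..#.|#  b18=1 t=1,i=6
  #...#|.  b17=0 t=2,i=1
  #....|.  b16=0 t=1,i=1
  .####|#  b15=1 t=0,i=7
  .###.|.  b14=0 t=0,i=0
  .##.#|#  b13=1 t=3,i=0
  .##..|#  b12=1 t=2,i=12
  .#.##|.  b11=0 t=3,i=3
  .#.#.|#  b10=1 t=3,i=9
  .#..#|#  b9=1 t=0,i=4
  .#...|.  b8=0 t=1,i=0
  ..###|.  b7=0 t=0,i=6
  ..##.|.  b6=0 t=2,i=11
  ..#.#|.  b5=0 t=3,i=8
  ..#..|#  b4=1 t=1,i=4
  ...##|#  b3=1 t=2,i=2
  ...#.|#  b2=1 t=1,i=3
  ....#|.  b1=0 t=1,i=2
  .....|.  b0=0 t=1,i=15
  bits 10000001111001001011011000011100 = 2179249692

2179249692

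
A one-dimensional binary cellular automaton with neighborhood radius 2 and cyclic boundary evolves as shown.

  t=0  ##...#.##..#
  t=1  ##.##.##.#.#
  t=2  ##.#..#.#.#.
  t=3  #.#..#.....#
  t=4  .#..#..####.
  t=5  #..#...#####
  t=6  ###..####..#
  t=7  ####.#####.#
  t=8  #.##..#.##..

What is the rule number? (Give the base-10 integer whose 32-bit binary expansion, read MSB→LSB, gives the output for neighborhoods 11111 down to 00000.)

1984415887

  #####|.  b31=0 t=5,i=9
  ####.|#  b30=1 t=4,i=9
  ###.#|#  b29=1 t=1,i=1
  ###..|#  b28=1 t=0,i=1
  ##.##|.  b27=0 t=1,i=2
  ##.#.|#  b26=1 t=1,i=8
  ##..#|#  b25=1 t=0,i=9
  ##...|.  b24=0 t=0,i=2
  #.###|.  b23=0 t=1,i=11
  #.##.|#  b22=1 t=0,i=7
  #.#.#|.  b21=0 t=1,i=9
  #.#..|.  b20=0 t=2,i=3
  #..##|.  b19=0 t=0,i=10
  #..#.|#  b18=1 t=2,i=5
  #...#|#  b17=1 t=0,i=3
  #....|#  b16=1 t=3,i=7
  .####|#  b15=1 t=4,i=8
  .###.|#  b14=1 t=0,i=0
  .##.#|.  b13=0 t=1,i=4
  .##..|.  b12=0 t=0,i=8
  .#.##|#  b11=1 t=0,i=6
  .#.#.|.  b10=0 t=2,i=7
  .#..#|.  b9=0 t=2,i=4
  .#...|.  b8=0 t=3,i=6
  ..###|#  b7=1 t=0,i=11
  ..##.|.  b6=0 t=3,i=11
  ..#.#|.  b5=0 t=0,i=5
  ..#..|.  b4=0 t=3,i=5
  ...##|#  b3=1 t=3,i=10
  ...#.|#  b2=1 t=0,i=4
  ....#|#  b1=1 t=3,i=9
  .....|#  b0=1 t=3,i=8
  bits 01110110010001111100100010001111 = 1984415887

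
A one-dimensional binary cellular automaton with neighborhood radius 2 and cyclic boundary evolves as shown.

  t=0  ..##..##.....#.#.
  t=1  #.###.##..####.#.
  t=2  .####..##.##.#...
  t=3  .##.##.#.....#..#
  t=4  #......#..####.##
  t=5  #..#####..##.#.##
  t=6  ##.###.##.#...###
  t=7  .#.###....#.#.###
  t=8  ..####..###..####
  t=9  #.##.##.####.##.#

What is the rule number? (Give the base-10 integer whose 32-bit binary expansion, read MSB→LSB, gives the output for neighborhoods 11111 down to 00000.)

  [31] ##### => #  t=5,i=5
  [30] ####. => .  t=1,i=12
  [29] ###.# => #  t=1,i=4
  [28] ###.. => #  t=2,i=4
  [27] ##.## => .  t=1,i=5
  [26] ##.#. => .  t=1,i=14
  [25] ##..# => #  t=0,i=4
  [24] ##... => .  t=0,i=8
  [23] #.### => #  t=1,i=2
  [22] #.##. => .  t=1,i=6
  [21] #.#.# => .  t=1,i=0
  [20] #.#.. => #  t=0,i=15
  [19] #..## => .  t=0,i=5
  [18] #..#. => #  t=3,i=15
  [17] #...# => #  t=0,i=0
  [16] #.... => .  t=0,i=9
  [15] .#### => #  t=1,i=11
  [14] .###. => #  t=1,i=3
  [13] .##.# => .  t=2,i=8
  [12] .##.. => #  t=0,i=3
  [11] .#.## => #  t=1,i=1
  [10] .#.#. => .  t=0,i=14
  [9] .#..# => .  t=3,i=14
  [8] .#... => .  t=0,i=16
  [7] ..### => #  t=1,i=10
  [6] ..##. => #  t=0,i=2
  [5] ..#.# => #  t=0,i=13
  [4] ..#.. => #  t=3,i=13
  [3] ...## => .  t=0,i=1
  [2] ...#. => #  t=0,i=12
  [1] ....# => #  t=0,i=11
  [0] ..... => #  t=0,i=10
  bits 10110010100101101101100011110111 = 2996230391

2996230391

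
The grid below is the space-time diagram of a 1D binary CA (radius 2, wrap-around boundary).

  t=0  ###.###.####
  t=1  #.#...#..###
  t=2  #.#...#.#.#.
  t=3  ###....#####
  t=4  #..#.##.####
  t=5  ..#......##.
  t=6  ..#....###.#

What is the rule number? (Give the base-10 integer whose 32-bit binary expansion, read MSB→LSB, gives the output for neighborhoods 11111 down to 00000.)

  [31] ##### => #  t=0,i=0
  [30] ####. => .  t=0,i=1
  [29] ###.# => #  t=0,i=2
  [28] ###.. => .  t=3,i=2
  [27] ##.## => .  t=0,i=3
  [26] ##.#. => .  t=1,i=1
  [25] ##..# => .  t=4,i=1
  [24] ##... => #  t=3,i=3
  [23] #.### => .  t=0,i=4
  [22] #.##. => .  t=4,i=5
  [21] #.#.# => #  t=2,i=0
  [20] #.#.. => #  t=1,i=2
  [19] #..## => #  t=1,i=8
  [18] #..#. => #  t=4,i=2
  [17] #...# => .  t=1,i=4
  [16] #.... => .  t=3,i=4
  [15] .#### => #  t=0,i=9
  [14] .###. => .  t=0,i=5
  [13] .##.# => .  t=4,i=6
  [12] .##.. => .  t=5,i=10
  [11] .#.## => .  t=4,i=4
  [10] .#.#. => #  t=2,i=1
  [9] .#..# => .  t=1,i=7
  [8] .#... => .  t=1,i=3
  [7] ..### => .  t=1,i=9
  [6] ..##. => #  t=5,i=9
  [5] ..#.# => .  t=2,i=6
  [4] ..#.. => #  t=1,i=6
  [3] ...## => #  t=3,i=6
  [2] ...#. => .  t=1,i=5
  [1] ....# => #  t=3,i=5
  [0] ..... => .  t=5,i=5
  bits 10100001001111001000010001011010 = 2705097818

2705097818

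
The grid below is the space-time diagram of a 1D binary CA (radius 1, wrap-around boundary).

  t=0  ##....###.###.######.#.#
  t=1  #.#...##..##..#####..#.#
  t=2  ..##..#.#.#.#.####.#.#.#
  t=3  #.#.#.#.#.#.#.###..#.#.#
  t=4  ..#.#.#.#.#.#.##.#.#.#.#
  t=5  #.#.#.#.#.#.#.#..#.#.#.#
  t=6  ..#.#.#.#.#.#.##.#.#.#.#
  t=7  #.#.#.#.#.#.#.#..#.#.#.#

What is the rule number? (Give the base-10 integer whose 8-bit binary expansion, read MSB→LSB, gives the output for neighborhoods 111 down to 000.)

156

  [7] ### => #  t=0,i=0
  [6] ##. => .  t=0,i=1
  [5] #.# => .  t=0,i=9
  [4] #.. => #  t=0,i=2
  [3] .## => #  t=0,i=6
  [2] .#. => #  t=0,i=21
  [1] ..# => .  t=0,i=5
  [0] ... => .  t=0,i=3
  bits 10011100 = 156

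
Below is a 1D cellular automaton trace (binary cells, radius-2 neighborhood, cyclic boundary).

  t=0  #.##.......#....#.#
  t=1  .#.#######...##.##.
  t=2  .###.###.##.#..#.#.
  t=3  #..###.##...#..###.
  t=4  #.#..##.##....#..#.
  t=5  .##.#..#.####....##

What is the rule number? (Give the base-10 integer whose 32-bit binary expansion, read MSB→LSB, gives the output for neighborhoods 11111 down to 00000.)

3113819179

  ##### -> #   bit 31 = 1  t=1,i=5
  ####. -> .   bit 30 = 0  t=1,i=8
  ###.# -> #   bit 29 = 1  t=2,i=3
  ###.. -> #   bit 28 = 1  t=1,i=9
  ##.## -> #   bit 27 = 1  t=0,i=1
  ##.#. -> .   bit 26 = 0  t=2,i=11
  ##..# -> .   bit 25 = 0  t=1,i=18
  ##... -> #   bit 24 = 1  t=0,i=4
  #.### -> #   bit 23 = 1  t=1,i=3
  #.##. -> .   bit 22 = 0  t=0,i=2
  #.#.# -> .   bit 21 = 0  t=4,i=0
  #.#.. -> #   bit 20 = 1  t=2,i=12
  #..## -> #   bit 19 = 1  t=2,i=0
  #..#. -> .   bit 18 = 0  t=1,i=0
  #...# -> .   bit 17 = 0  t=1,i=11
  #.... -> #   bit 16 = 1  t=0,i=5
  .#### -> .   bit 15 = 0  t=1,i=4
  .###. -> .   bit 14 = 0  t=2,i=2
  .##.# -> .   bit 13 = 0  t=0,i=0
  .##.. -> #   bit 12 = 1  t=0,i=3
  .#.## -> #   bit 11 = 1  t=0,i=17
  .#.#. -> #   bit 10 = 1  t=2,i=16
  .#..# -> .   bit 9 = 0  t=2,i=13
  .#... -> .   bit 8 = 0  t=0,i=12
  ..### -> .   bit 7 = 0  t=2,i=1
  ..##. -> .   bit 6 = 0  t=1,i=13
  ..#.# -> #   bit 5 = 1  t=0,i=16
  ..#.. -> .   bit 4 = 0  t=0,i=11
  ...## -> #   bit 3 = 1  t=1,i=12
  ...#. -> .   bit 2 = 0  t=0,i=10
  ....# -> #   bit 1 = 1  t=0,i=9
  ..... -> #   bit 0 = 1  t=0,i=6
  bits 10111001100110010001110000101011 = 3113819179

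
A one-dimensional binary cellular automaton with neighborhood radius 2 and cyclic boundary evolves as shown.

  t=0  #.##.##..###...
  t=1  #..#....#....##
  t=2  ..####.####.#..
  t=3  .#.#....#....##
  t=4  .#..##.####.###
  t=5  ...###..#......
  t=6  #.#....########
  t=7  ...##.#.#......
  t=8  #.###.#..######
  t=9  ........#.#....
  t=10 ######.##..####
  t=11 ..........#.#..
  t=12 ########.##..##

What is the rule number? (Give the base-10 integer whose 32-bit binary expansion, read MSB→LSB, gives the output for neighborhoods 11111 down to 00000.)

  [31] ##### => .  t=6,i=9
  [30] ####. => .  t=2,i=4
  [29] ###.# => .  t=2,i=5
  [28] ###.. => .  t=0,i=11
  [27] ##.## => .  t=0,i=4
  [26] ##.#. => .  t=2,i=11
  [25] ##..# => .  t=0,i=7
  [24] ##... => .  t=0,i=12
  [23] #.### => .  t=2,i=7
  [22] #.##. => .  t=0,i=2
  [21] #.#.# => #  t=3,i=1
  [20] #.#.. => .  t=2,i=12
  [19] #..## => #  t=0,i=8
  [18] #..#. => #  t=1,i=2
  [17] #...# => #  t=0,i=13
  [16] #.... => #  t=1,i=5
  [15] .#### => #  t=2,i=3
  [14] .###. => .  t=0,i=10
  [13] .##.# => #  t=0,i=3
  [12] .##.. => .  t=0,i=6
  [11] .#.## => .  t=0,i=1
  [10] .#.#. => .  t=3,i=2
  [9] .#..# => .  t=4,i=2
  [8] .#... => #  t=1,i=4
  [7] ..### => .  t=0,i=9
  [6] ..##. => #  t=3,i=13
  [5] ..#.# => #  t=0,i=0
  [4] ..#.. => #  t=1,i=3
  [3] ...## => #  t=1,i=12
  [2] ...#. => #  t=0,i=14
  [1] ....# => .  t=1,i=6
  [0] ..... => #  t=5,i=0
  bits 00000000001011111010000101111101 = 3121533

3121533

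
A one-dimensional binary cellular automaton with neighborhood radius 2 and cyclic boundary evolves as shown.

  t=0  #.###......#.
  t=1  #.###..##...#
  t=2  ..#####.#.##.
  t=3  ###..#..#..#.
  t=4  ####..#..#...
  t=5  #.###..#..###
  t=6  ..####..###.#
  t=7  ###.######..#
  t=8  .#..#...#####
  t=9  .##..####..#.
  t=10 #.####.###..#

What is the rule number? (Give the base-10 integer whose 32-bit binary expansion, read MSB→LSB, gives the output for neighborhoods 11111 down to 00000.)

1387943817

  [31] ##### => .  t=2,i=4
  [30] ####. => #  t=2,i=5
  [29] ###.# => .  t=2,i=6
  [28] ###.. => #  t=0,i=4
  [27] ##.## => .  t=1,i=1
  [26] ##.#. => .  t=2,i=7
  [25] ##..# => #  t=1,i=5
  [24] ##... => .  t=0,i=5
  [23] #.### => #  t=0,i=2
  [22] #.##. => .  t=2,i=10
  [21] #.#.# => #  t=0,i=0
  [20] #.#.. => #  t=6,i=12
  [19] #..## => #  t=1,i=6
  [18] #..#. => .  t=3,i=4
  [17] #...# => #  t=1,i=10
  [16] #.... => .  t=0,i=6
  [15] .#### => .  t=2,i=3
  [14] .###. => #  t=0,i=3
  [13] .##.# => .  t=1,i=0
  [12] .##.. => #  t=1,i=8
  [11] .#.## => .  t=0,i=1
  [10] .#.#. => #  t=0,i=12
  [9] .#..# => #  t=3,i=6
  [8] .#... => #  t=4,i=10
  [7] ..### => #  t=2,i=2
  [6] ..##. => .  t=1,i=7
  [5] ..#.# => .  t=0,i=11
  [4] ..#.. => .  t=3,i=5
  [3] ...## => #  t=1,i=11
  [2] ...#. => .  t=0,i=10
  [1] ....# => .  t=0,i=9
  [0] ..... => #  t=0,i=7
  bits 01010010101110100101011110001001 = 1387943817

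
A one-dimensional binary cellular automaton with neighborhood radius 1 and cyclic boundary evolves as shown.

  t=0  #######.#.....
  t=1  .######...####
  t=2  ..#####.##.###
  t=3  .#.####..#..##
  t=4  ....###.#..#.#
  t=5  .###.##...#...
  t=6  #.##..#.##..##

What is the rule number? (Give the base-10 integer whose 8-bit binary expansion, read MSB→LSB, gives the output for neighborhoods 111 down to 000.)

195

  nb ###: next=#  (t=0,i=1, bit7=1)
  nb ##.: next=#  (t=0,i=6, bit6=1)
  nb #.#: next=.  (t=0,i=7, bit5=0)
  nb #..: next=.  (t=0,i=9, bit4=0)
  nb .##: next=.  (t=0,i=0, bit3=0)
  nb .#.: next=.  (t=0,i=8, bit2=0)
  nb ..#: next=#  (t=0,i=13, bit1=1)
  nb ...: next=#  (t=0,i=10, bit0=1)
  bits 11000011 = 195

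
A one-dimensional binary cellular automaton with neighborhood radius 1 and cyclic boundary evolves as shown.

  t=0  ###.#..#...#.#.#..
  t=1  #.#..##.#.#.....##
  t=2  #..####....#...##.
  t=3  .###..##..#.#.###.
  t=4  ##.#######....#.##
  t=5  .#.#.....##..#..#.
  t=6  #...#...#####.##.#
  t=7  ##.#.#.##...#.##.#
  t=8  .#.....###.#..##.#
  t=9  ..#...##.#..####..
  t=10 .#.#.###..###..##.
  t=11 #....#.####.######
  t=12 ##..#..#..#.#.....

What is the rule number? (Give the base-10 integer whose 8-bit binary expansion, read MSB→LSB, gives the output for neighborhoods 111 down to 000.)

90

  nb ###: next=.  (t=0,i=1, bit7=0)
  nb ##.: next=#  (t=0,i=2, bit6=1)
  nb #.#: next=.  (t=0,i=3, bit5=0)
  nb #..: next=#  (t=0,i=5, bit4=1)
  nb .##: next=#  (t=0,i=0, bit3=1)
  nb .#.: next=.  (t=0,i=4, bit2=0)
  nb ..#: next=#  (t=0,i=6, bit1=1)
  nb ...: next=.  (t=0,i=9, bit0=0)
  bits 01011010 = 90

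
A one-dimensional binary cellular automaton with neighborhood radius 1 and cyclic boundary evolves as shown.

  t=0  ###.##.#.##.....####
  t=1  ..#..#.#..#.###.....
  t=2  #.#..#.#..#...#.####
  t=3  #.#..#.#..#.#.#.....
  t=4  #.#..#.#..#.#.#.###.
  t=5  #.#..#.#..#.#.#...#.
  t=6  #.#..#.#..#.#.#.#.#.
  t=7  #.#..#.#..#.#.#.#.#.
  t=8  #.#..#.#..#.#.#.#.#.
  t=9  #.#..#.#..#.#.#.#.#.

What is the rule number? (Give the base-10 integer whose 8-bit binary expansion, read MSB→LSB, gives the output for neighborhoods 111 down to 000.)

  ### -> .   bit 7 = 0  t=0,i=0
  ##. -> #   bit 6 = 1  t=0,i=2
  #.# -> .   bit 5 = 0  t=0,i=3
  #.. -> .   bit 4 = 0  t=0,i=11
  .## -> .   bit 3 = 0  t=0,i=4
  .#. -> #   bit 2 = 1  t=0,i=7
  ..# -> .   bit 1 = 0  t=0,i=15
  ... -> #   bit 0 = 1  t=0,i=12
  bits 01000101 = 69

69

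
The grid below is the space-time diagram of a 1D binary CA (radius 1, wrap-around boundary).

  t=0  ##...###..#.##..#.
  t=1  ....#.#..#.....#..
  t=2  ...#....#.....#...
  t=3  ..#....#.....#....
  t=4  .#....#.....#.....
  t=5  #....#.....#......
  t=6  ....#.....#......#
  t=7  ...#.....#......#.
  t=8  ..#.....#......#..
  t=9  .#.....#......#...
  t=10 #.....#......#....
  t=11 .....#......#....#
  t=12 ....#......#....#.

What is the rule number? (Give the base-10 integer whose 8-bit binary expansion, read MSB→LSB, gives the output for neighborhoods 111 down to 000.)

130

  ###|#  b7=1 t=0,i=6
  ##.|.  b6=0 t=0,i=1
  #.#|.  b5=0 t=0,i=11
  #..|.  b4=0 t=0,i=2
  .##|.  b3=0 t=0,i=0
  .#.|.  b2=0 t=0,i=10
  ..#|#  b1=1 t=0,i=4
  ...|.  b0=0 t=0,i=3
  bits 10000010 = 130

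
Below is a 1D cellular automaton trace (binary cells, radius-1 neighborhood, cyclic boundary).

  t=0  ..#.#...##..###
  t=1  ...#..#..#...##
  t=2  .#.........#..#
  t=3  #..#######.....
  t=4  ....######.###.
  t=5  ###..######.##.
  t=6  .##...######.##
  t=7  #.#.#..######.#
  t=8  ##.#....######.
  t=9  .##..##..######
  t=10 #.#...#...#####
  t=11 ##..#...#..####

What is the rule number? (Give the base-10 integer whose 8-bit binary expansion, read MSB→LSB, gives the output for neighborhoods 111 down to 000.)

  [7] ### => #  t=0,i=13
  [6] ##. => #  t=0,i=9
  [5] #.# => #  t=0,i=3
  [4] #.. => .  t=0,i=0
  [3] .## => .  t=0,i=8
  [2] .#. => .  t=0,i=2
  [1] ..# => .  t=0,i=1
  [0] ... => #  t=0,i=6
  bits 11100001 = 225

225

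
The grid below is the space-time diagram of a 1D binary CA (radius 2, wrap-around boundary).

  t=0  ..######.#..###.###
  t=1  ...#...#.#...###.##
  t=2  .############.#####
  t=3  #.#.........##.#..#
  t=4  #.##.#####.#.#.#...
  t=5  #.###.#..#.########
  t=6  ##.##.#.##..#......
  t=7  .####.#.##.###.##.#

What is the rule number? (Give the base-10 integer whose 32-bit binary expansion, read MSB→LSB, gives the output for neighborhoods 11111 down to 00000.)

  nb #####: next=.  (t=0,i=4, bit31=0)
  nb ####.: next=.  (t=0,i=6, bit30=0)
  nb ###.#: next=#  (t=0,i=7, bit29=1)
  nb ###..: next=#  (t=0,i=18, bit28=1)
  nb ##.##: next=#  (t=0,i=15, bit27=1)
  nb ##.#.: next=.  (t=0,i=8, bit26=0)
  nb ##..#: next=.  (t=0,i=0, bit25=0)
  nb ##...: next=.  (t=1,i=0, bit24=0)
  nb #.###: next=.  (t=0,i=16, bit23=0)
  nb #.##.: next=#  (t=1,i=17, bit22=1)
  nb #.#.#: next=#  (t=4,i=11, bit21=1)
  nb #.#..: next=#  (t=0,i=9, bit20=1)
  nb #..##: next=.  (t=0,i=1, bit19=0)
  nb #..#.: next=#  (t=5,i=8, bit18=1)
  nb #...#: next=#  (t=1,i=1, bit17=1)
  nb #....: next=.  (t=3,i=4, bit16=0)
  nb .####: next=#  (t=0,i=3, bit15=1)
  nb .###.: next=#  (t=0,i=13, bit14=1)
  nb .##.#: next=#  (t=3,i=0, bit13=1)
  nb .##..: next=#  (t=1,i=18, bit12=1)
  nb .#.##: next=.  (t=4,i=1, bit11=0)
  nb .#.#.: next=#  (t=1,i=8, bit10=1)
  nb .#..#: next=.  (t=0,i=10, bit9=0)
  nb .#...: next=#  (t=1,i=4, bit8=1)
  nb ..###: next=.  (t=0,i=2, bit7=0)
  nb ..##.: next=.  (t=3,i=12, bit6=0)
  nb ..#.#: next=#  (t=1,i=7, bit5=1)
  nb ..#..: next=#  (t=1,i=3, bit4=1)
  nb ...##: next=#  (t=1,i=12, bit3=1)
  nb ...#.: next=#  (t=1,i=2, bit2=1)
  nb ....#: next=.  (t=3,i=10, bit1=0)
  nb .....: next=#  (t=3,i=5, bit0=1)
  bits 00111000011101101111010100111101 = 947320125

947320125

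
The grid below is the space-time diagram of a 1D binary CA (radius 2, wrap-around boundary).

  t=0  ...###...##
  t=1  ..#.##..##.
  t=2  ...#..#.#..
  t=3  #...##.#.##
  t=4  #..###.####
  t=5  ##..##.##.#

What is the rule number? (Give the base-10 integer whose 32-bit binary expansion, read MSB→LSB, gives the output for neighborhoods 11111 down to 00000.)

1923477321

  ##### -> .   bit 31 = 0  t=4,i=9
  ####. -> #   bit 30 = 1  t=4,i=10
  ###.# -> #   bit 29 = 1  t=4,i=5
  ###.. -> #   bit 28 = 1  t=0,i=5
  ##.## -> .   bit 27 = 0  t=4,i=6
  ##.#. -> .   bit 26 = 0  t=3,i=6
  ##..# -> #   bit 25 = 1  t=1,i=6
  ##... -> .   bit 24 = 0  t=0,i=0
  #.### -> #   bit 23 = 1  t=3,i=9
  #.##. -> .   bit 22 = 0  t=1,i=4
  #.#.# -> #   bit 21 = 1  t=3,i=7
  #.#.. -> .   bit 20 = 0  t=2,i=8
  #..## -> .   bit 19 = 0  t=1,i=7
  #..#. -> #   bit 18 = 1  t=2,i=5
  #...# -> .   bit 17 = 0  t=0,i=1
  #.... -> #   bit 16 = 1  t=2,i=10
  .#### -> #   bit 15 = 1  t=4,i=8
  .###. -> #   bit 14 = 1  t=0,i=4
  .##.# -> #   bit 13 = 1  t=3,i=5
  .##.. -> .   bit 12 = 0  t=0,i=10
  .#.## -> #   bit 11 = 1  t=1,i=3
  .#.#. -> #   bit 10 = 1  t=2,i=7
  .#..# -> #   bit 9 = 1  t=2,i=4
  .#... -> #   bit 8 = 1  t=2,i=9
  ..### -> .   bit 7 = 0  t=0,i=3
  ..##. -> #   bit 6 = 1  t=0,i=9
  ..#.# -> .   bit 5 = 0  t=1,i=2
  ..#.. -> .   bit 4 = 0  t=2,i=3
  ...## -> #   bit 3 = 1  t=0,i=2
  ...#. -> .   bit 2 = 0  t=1,i=1
  ....# -> .   bit 1 = 0  t=2,i=1
  ..... -> #   bit 0 = 1  t=2,i=0
  bits 01110010101001011110111101001001 = 1923477321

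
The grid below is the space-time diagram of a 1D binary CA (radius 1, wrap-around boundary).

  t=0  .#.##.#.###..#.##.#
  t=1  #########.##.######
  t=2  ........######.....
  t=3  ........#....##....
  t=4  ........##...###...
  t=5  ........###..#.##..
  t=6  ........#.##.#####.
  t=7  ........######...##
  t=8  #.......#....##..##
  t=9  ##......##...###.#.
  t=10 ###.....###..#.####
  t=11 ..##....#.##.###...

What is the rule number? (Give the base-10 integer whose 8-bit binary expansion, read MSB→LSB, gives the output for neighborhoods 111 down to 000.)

  [7] ### => .  t=0,i=9
  [6] ##. => #  t=0,i=4
  [5] #.# => #  t=0,i=0
  [4] #.. => #  t=0,i=11
  [3] .## => #  t=0,i=3
  [2] .#. => #  t=0,i=1
  [1] ..# => .  t=0,i=12
  [0] ... => .  t=2,i=0
  bits 01111100 = 124

124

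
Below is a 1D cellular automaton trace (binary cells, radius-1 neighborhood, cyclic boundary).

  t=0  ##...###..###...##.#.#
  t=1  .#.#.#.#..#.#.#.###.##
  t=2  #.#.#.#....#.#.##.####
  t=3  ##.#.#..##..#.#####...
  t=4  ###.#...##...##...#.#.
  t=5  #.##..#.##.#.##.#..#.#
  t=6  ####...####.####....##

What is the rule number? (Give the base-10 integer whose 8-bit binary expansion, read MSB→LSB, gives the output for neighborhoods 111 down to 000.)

  ### -> .   bit 7 = 0  t=0,i=0
  ##. -> #   bit 6 = 1  t=0,i=1
  #.# -> #   bit 5 = 1  t=0,i=18
  #.. -> .   bit 4 = 0  t=0,i=2
  .## -> #   bit 3 = 1  t=0,i=5
  .#. -> .   bit 2 = 0  t=0,i=19
  ..# -> .   bit 1 = 0  t=0,i=4
  ... -> #   bit 0 = 1  t=0,i=3
  bits 01101001 = 105

105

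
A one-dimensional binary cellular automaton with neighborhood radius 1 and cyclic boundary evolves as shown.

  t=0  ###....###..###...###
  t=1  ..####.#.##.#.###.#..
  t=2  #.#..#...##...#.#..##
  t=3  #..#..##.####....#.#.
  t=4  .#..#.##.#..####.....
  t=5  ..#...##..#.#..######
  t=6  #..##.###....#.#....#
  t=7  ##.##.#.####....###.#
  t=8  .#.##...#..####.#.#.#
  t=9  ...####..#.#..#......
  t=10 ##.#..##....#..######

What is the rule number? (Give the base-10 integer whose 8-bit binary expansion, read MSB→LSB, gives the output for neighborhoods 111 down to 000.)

  [7] ### => .  t=0,i=0
  [6] ##. => #  t=0,i=2
  [5] #.# => .  t=1,i=6
  [4] #.. => #  t=0,i=3
  [3] .## => #  t=0,i=7
  [2] .#. => .  t=1,i=7
  [1] ..# => .  t=0,i=6
  [0] ... => #  t=0,i=4
  bits 01011001 = 89

89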